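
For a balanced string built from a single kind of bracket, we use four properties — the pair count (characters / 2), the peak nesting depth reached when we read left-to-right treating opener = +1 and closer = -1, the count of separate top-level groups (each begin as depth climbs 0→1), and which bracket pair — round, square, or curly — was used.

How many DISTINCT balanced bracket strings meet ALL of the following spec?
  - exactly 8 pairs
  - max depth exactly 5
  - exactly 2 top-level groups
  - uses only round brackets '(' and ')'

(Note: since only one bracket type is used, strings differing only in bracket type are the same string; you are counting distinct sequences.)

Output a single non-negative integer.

Spec: pairs=8 depth=5 groups=2
Count(depth <= 5) = 407
Count(depth <= 4) = 323
Count(depth == 5) = 407 - 323 = 84

Answer: 84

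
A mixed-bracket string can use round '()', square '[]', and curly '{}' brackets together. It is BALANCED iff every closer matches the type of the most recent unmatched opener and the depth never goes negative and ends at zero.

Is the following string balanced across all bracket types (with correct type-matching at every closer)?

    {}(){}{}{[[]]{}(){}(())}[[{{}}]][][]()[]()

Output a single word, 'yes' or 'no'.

Answer: yes

Derivation:
pos 0: push '{'; stack = {
pos 1: '}' matches '{'; pop; stack = (empty)
pos 2: push '('; stack = (
pos 3: ')' matches '('; pop; stack = (empty)
pos 4: push '{'; stack = {
pos 5: '}' matches '{'; pop; stack = (empty)
pos 6: push '{'; stack = {
pos 7: '}' matches '{'; pop; stack = (empty)
pos 8: push '{'; stack = {
pos 9: push '['; stack = {[
pos 10: push '['; stack = {[[
pos 11: ']' matches '['; pop; stack = {[
pos 12: ']' matches '['; pop; stack = {
pos 13: push '{'; stack = {{
pos 14: '}' matches '{'; pop; stack = {
pos 15: push '('; stack = {(
pos 16: ')' matches '('; pop; stack = {
pos 17: push '{'; stack = {{
pos 18: '}' matches '{'; pop; stack = {
pos 19: push '('; stack = {(
pos 20: push '('; stack = {((
pos 21: ')' matches '('; pop; stack = {(
pos 22: ')' matches '('; pop; stack = {
pos 23: '}' matches '{'; pop; stack = (empty)
pos 24: push '['; stack = [
pos 25: push '['; stack = [[
pos 26: push '{'; stack = [[{
pos 27: push '{'; stack = [[{{
pos 28: '}' matches '{'; pop; stack = [[{
pos 29: '}' matches '{'; pop; stack = [[
pos 30: ']' matches '['; pop; stack = [
pos 31: ']' matches '['; pop; stack = (empty)
pos 32: push '['; stack = [
pos 33: ']' matches '['; pop; stack = (empty)
pos 34: push '['; stack = [
pos 35: ']' matches '['; pop; stack = (empty)
pos 36: push '('; stack = (
pos 37: ')' matches '('; pop; stack = (empty)
pos 38: push '['; stack = [
pos 39: ']' matches '['; pop; stack = (empty)
pos 40: push '('; stack = (
pos 41: ')' matches '('; pop; stack = (empty)
end: stack empty → VALID
Verdict: properly nested → yes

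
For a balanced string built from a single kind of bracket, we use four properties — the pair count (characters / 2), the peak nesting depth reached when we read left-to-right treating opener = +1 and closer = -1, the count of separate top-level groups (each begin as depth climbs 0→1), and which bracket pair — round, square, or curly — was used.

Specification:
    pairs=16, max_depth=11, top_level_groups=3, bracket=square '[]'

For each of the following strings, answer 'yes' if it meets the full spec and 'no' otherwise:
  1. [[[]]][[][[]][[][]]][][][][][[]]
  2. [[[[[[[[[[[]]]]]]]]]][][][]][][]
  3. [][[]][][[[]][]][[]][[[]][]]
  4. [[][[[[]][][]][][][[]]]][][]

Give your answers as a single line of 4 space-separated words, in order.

String 1 '[[[]]][[][[]][[][]]][][][][][[]]': depth seq [1 2 3 2 1 0 1 2 1 2 3 2 1 2 3 2 3 2 1 0 1 0 1 0 1 0 1 0 1 2 1 0]
  -> pairs=16 depth=3 groups=7 -> no
String 2 '[[[[[[[[[[[]]]]]]]]]][][][]][][]': depth seq [1 2 3 4 5 6 7 8 9 10 11 10 9 8 7 6 5 4 3 2 1 2 1 2 1 2 1 0 1 0 1 0]
  -> pairs=16 depth=11 groups=3 -> yes
String 3 '[][[]][][[[]][]][[]][[[]][]]': depth seq [1 0 1 2 1 0 1 0 1 2 3 2 1 2 1 0 1 2 1 0 1 2 3 2 1 2 1 0]
  -> pairs=14 depth=3 groups=6 -> no
String 4 '[[][[[[]][][]][][][[]]]][][]': depth seq [1 2 1 2 3 4 5 4 3 4 3 4 3 2 3 2 3 2 3 4 3 2 1 0 1 0 1 0]
  -> pairs=14 depth=5 groups=3 -> no

Answer: no yes no no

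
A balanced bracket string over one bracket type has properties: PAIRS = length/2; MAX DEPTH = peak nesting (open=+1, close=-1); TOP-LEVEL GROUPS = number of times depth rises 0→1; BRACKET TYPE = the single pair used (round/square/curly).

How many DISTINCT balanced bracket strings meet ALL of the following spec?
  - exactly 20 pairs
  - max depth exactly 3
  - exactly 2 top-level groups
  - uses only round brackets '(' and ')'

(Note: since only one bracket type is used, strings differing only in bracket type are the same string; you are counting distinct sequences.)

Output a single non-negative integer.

Spec: pairs=20 depth=3 groups=2
Count(depth <= 3) = 1376256
Count(depth <= 2) = 19
Count(depth == 3) = 1376256 - 19 = 1376237

Answer: 1376237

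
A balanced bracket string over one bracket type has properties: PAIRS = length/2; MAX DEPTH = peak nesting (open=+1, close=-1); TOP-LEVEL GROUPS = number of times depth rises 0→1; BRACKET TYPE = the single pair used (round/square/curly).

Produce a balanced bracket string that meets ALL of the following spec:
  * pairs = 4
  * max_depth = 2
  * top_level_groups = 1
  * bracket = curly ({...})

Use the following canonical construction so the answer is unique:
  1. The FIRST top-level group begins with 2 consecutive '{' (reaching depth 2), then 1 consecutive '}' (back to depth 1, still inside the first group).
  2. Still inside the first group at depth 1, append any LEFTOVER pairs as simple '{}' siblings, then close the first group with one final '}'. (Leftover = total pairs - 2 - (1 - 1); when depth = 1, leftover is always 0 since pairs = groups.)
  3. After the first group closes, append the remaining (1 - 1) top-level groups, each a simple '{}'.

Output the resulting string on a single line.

Spec: pairs=4 depth=2 groups=1
Leftover pairs = 4 - 2 - (1-1) = 2
First group: deep chain of depth 2 + 2 sibling pairs
Remaining 0 groups: simple '{}' each

Answer: {{}{}{}}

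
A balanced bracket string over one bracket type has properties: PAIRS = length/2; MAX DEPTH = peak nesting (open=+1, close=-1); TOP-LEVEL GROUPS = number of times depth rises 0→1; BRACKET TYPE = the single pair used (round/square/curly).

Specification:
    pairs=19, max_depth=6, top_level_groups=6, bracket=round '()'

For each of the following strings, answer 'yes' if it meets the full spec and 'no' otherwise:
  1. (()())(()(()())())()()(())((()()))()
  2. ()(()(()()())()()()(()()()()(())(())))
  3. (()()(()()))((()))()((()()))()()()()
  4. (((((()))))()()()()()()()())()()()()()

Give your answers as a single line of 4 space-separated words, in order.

Answer: no no no yes

Derivation:
String 1 '(()())(()(()())())()()(())((()()))()': depth seq [1 2 1 2 1 0 1 2 1 2 3 2 3 2 1 2 1 0 1 0 1 0 1 2 1 0 1 2 3 2 3 2 1 0 1 0]
  -> pairs=18 depth=3 groups=7 -> no
String 2 '()(()(()()())()()()(()()()()(())(())))': depth seq [1 0 1 2 1 2 3 2 3 2 3 2 1 2 1 2 1 2 1 2 3 2 3 2 3 2 3 2 3 4 3 2 3 4 3 2 1 0]
  -> pairs=19 depth=4 groups=2 -> no
String 3 '(()()(()()))((()))()((()()))()()()()': depth seq [1 2 1 2 1 2 3 2 3 2 1 0 1 2 3 2 1 0 1 0 1 2 3 2 3 2 1 0 1 0 1 0 1 0 1 0]
  -> pairs=18 depth=3 groups=8 -> no
String 4 '(((((()))))()()()()()()()())()()()()()': depth seq [1 2 3 4 5 6 5 4 3 2 1 2 1 2 1 2 1 2 1 2 1 2 1 2 1 2 1 0 1 0 1 0 1 0 1 0 1 0]
  -> pairs=19 depth=6 groups=6 -> yes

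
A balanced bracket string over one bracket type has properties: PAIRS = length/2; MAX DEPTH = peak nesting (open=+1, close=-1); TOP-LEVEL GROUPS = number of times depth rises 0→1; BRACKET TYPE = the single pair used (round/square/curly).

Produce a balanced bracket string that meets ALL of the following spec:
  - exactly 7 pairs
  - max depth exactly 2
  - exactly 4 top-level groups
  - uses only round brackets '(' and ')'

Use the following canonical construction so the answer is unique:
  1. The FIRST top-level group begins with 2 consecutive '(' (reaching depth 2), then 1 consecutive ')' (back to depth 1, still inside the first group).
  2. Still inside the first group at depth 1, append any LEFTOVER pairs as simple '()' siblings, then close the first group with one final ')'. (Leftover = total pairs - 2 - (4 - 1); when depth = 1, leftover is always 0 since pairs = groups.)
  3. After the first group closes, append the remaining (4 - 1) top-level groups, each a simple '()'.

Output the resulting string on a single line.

Spec: pairs=7 depth=2 groups=4
Leftover pairs = 7 - 2 - (4-1) = 2
First group: deep chain of depth 2 + 2 sibling pairs
Remaining 3 groups: simple '()' each

Answer: (()()())()()()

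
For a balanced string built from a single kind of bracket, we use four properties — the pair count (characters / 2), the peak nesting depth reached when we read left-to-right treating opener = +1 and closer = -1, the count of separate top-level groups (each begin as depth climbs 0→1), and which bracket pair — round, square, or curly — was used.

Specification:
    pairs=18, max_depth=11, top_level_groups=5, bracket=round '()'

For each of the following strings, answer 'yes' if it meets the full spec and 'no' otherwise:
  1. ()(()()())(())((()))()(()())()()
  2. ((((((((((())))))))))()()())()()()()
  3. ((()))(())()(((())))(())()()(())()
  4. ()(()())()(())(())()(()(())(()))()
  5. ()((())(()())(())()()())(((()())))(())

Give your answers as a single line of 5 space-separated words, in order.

Answer: no yes no no no

Derivation:
String 1 '()(()()())(())((()))()(()())()()': depth seq [1 0 1 2 1 2 1 2 1 0 1 2 1 0 1 2 3 2 1 0 1 0 1 2 1 2 1 0 1 0 1 0]
  -> pairs=16 depth=3 groups=8 -> no
String 2 '((((((((((())))))))))()()())()()()()': depth seq [1 2 3 4 5 6 7 8 9 10 11 10 9 8 7 6 5 4 3 2 1 2 1 2 1 2 1 0 1 0 1 0 1 0 1 0]
  -> pairs=18 depth=11 groups=5 -> yes
String 3 '((()))(())()(((())))(())()()(())()': depth seq [1 2 3 2 1 0 1 2 1 0 1 0 1 2 3 4 3 2 1 0 1 2 1 0 1 0 1 0 1 2 1 0 1 0]
  -> pairs=17 depth=4 groups=9 -> no
String 4 '()(()())()(())(())()(()(())(()))()': depth seq [1 0 1 2 1 2 1 0 1 0 1 2 1 0 1 2 1 0 1 0 1 2 1 2 3 2 1 2 3 2 1 0 1 0]
  -> pairs=17 depth=3 groups=8 -> no
String 5 '()((())(()())(())()()())(((()())))(())': depth seq [1 0 1 2 3 2 1 2 3 2 3 2 1 2 3 2 1 2 1 2 1 2 1 0 1 2 3 4 3 4 3 2 1 0 1 2 1 0]
  -> pairs=19 depth=4 groups=4 -> no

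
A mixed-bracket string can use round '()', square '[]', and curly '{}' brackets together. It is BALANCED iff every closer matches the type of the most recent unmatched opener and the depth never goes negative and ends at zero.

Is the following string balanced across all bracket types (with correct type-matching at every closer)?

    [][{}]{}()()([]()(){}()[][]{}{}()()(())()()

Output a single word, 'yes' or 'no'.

pos 0: push '['; stack = [
pos 1: ']' matches '['; pop; stack = (empty)
pos 2: push '['; stack = [
pos 3: push '{'; stack = [{
pos 4: '}' matches '{'; pop; stack = [
pos 5: ']' matches '['; pop; stack = (empty)
pos 6: push '{'; stack = {
pos 7: '}' matches '{'; pop; stack = (empty)
pos 8: push '('; stack = (
pos 9: ')' matches '('; pop; stack = (empty)
pos 10: push '('; stack = (
pos 11: ')' matches '('; pop; stack = (empty)
pos 12: push '('; stack = (
pos 13: push '['; stack = ([
pos 14: ']' matches '['; pop; stack = (
pos 15: push '('; stack = ((
pos 16: ')' matches '('; pop; stack = (
pos 17: push '('; stack = ((
pos 18: ')' matches '('; pop; stack = (
pos 19: push '{'; stack = ({
pos 20: '}' matches '{'; pop; stack = (
pos 21: push '('; stack = ((
pos 22: ')' matches '('; pop; stack = (
pos 23: push '['; stack = ([
pos 24: ']' matches '['; pop; stack = (
pos 25: push '['; stack = ([
pos 26: ']' matches '['; pop; stack = (
pos 27: push '{'; stack = ({
pos 28: '}' matches '{'; pop; stack = (
pos 29: push '{'; stack = ({
pos 30: '}' matches '{'; pop; stack = (
pos 31: push '('; stack = ((
pos 32: ')' matches '('; pop; stack = (
pos 33: push '('; stack = ((
pos 34: ')' matches '('; pop; stack = (
pos 35: push '('; stack = ((
pos 36: push '('; stack = (((
pos 37: ')' matches '('; pop; stack = ((
pos 38: ')' matches '('; pop; stack = (
pos 39: push '('; stack = ((
pos 40: ')' matches '('; pop; stack = (
pos 41: push '('; stack = ((
pos 42: ')' matches '('; pop; stack = (
end: stack still non-empty (() → INVALID
Verdict: unclosed openers at end: ( → no

Answer: no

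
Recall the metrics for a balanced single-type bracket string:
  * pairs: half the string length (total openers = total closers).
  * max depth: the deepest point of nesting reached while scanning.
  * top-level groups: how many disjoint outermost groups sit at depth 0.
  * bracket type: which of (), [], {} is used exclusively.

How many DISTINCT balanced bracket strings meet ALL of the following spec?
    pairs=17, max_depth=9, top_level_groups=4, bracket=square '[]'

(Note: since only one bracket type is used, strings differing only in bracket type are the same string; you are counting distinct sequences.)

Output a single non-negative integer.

Spec: pairs=17 depth=9 groups=4
Count(depth <= 9) = 15900584
Count(depth <= 8) = 15668352
Count(depth == 9) = 15900584 - 15668352 = 232232

Answer: 232232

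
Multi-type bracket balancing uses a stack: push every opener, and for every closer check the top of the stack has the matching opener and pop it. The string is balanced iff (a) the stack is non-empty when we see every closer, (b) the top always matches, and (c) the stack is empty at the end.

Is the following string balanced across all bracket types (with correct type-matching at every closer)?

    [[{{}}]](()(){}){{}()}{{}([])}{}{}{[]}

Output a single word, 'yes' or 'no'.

Answer: yes

Derivation:
pos 0: push '['; stack = [
pos 1: push '['; stack = [[
pos 2: push '{'; stack = [[{
pos 3: push '{'; stack = [[{{
pos 4: '}' matches '{'; pop; stack = [[{
pos 5: '}' matches '{'; pop; stack = [[
pos 6: ']' matches '['; pop; stack = [
pos 7: ']' matches '['; pop; stack = (empty)
pos 8: push '('; stack = (
pos 9: push '('; stack = ((
pos 10: ')' matches '('; pop; stack = (
pos 11: push '('; stack = ((
pos 12: ')' matches '('; pop; stack = (
pos 13: push '{'; stack = ({
pos 14: '}' matches '{'; pop; stack = (
pos 15: ')' matches '('; pop; stack = (empty)
pos 16: push '{'; stack = {
pos 17: push '{'; stack = {{
pos 18: '}' matches '{'; pop; stack = {
pos 19: push '('; stack = {(
pos 20: ')' matches '('; pop; stack = {
pos 21: '}' matches '{'; pop; stack = (empty)
pos 22: push '{'; stack = {
pos 23: push '{'; stack = {{
pos 24: '}' matches '{'; pop; stack = {
pos 25: push '('; stack = {(
pos 26: push '['; stack = {([
pos 27: ']' matches '['; pop; stack = {(
pos 28: ')' matches '('; pop; stack = {
pos 29: '}' matches '{'; pop; stack = (empty)
pos 30: push '{'; stack = {
pos 31: '}' matches '{'; pop; stack = (empty)
pos 32: push '{'; stack = {
pos 33: '}' matches '{'; pop; stack = (empty)
pos 34: push '{'; stack = {
pos 35: push '['; stack = {[
pos 36: ']' matches '['; pop; stack = {
pos 37: '}' matches '{'; pop; stack = (empty)
end: stack empty → VALID
Verdict: properly nested → yes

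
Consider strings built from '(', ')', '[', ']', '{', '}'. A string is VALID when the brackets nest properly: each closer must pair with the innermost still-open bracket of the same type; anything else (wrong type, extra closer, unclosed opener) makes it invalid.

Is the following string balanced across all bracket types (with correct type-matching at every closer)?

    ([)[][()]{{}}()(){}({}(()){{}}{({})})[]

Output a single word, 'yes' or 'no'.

Answer: no

Derivation:
pos 0: push '('; stack = (
pos 1: push '['; stack = ([
pos 2: saw closer ')' but top of stack is '[' (expected ']') → INVALID
Verdict: type mismatch at position 2: ')' closes '[' → no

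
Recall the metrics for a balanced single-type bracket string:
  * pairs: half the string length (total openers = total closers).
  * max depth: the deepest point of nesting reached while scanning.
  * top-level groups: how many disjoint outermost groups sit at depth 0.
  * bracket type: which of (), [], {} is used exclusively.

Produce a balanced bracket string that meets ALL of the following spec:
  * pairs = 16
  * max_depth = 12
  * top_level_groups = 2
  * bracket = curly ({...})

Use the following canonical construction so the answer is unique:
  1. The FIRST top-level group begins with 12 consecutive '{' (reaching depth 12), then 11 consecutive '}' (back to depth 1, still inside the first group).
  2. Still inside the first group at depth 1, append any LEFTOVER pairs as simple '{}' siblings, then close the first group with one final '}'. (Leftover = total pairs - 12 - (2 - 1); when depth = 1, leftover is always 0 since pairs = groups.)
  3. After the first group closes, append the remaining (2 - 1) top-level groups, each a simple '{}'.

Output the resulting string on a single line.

Answer: {{{{{{{{{{{{}}}}}}}}}}}{}{}{}}{}

Derivation:
Spec: pairs=16 depth=12 groups=2
Leftover pairs = 16 - 12 - (2-1) = 3
First group: deep chain of depth 12 + 3 sibling pairs
Remaining 1 groups: simple '{}' each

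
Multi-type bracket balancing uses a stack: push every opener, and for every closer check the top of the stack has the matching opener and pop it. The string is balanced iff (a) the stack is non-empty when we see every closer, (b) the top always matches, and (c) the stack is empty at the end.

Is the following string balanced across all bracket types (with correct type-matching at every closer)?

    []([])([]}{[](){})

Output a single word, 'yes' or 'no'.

Answer: no

Derivation:
pos 0: push '['; stack = [
pos 1: ']' matches '['; pop; stack = (empty)
pos 2: push '('; stack = (
pos 3: push '['; stack = ([
pos 4: ']' matches '['; pop; stack = (
pos 5: ')' matches '('; pop; stack = (empty)
pos 6: push '('; stack = (
pos 7: push '['; stack = ([
pos 8: ']' matches '['; pop; stack = (
pos 9: saw closer '}' but top of stack is '(' (expected ')') → INVALID
Verdict: type mismatch at position 9: '}' closes '(' → no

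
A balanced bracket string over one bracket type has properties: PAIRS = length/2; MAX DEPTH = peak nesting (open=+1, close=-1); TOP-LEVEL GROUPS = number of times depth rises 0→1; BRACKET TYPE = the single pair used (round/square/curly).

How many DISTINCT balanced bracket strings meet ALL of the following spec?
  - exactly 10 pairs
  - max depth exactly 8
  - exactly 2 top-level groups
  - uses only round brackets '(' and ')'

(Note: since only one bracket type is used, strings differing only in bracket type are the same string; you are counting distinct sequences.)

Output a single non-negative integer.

Answer: 28

Derivation:
Spec: pairs=10 depth=8 groups=2
Count(depth <= 8) = 4860
Count(depth <= 7) = 4832
Count(depth == 8) = 4860 - 4832 = 28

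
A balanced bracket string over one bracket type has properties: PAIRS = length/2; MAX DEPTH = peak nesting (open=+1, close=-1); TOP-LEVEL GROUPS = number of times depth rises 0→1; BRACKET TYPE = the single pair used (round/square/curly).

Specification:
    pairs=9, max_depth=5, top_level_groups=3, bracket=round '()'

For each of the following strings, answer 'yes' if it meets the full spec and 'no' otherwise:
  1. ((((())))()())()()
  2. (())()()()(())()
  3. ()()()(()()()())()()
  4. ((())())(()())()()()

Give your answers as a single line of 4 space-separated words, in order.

Answer: yes no no no

Derivation:
String 1 '((((())))()())()()': depth seq [1 2 3 4 5 4 3 2 1 2 1 2 1 0 1 0 1 0]
  -> pairs=9 depth=5 groups=3 -> yes
String 2 '(())()()()(())()': depth seq [1 2 1 0 1 0 1 0 1 0 1 2 1 0 1 0]
  -> pairs=8 depth=2 groups=6 -> no
String 3 '()()()(()()()())()()': depth seq [1 0 1 0 1 0 1 2 1 2 1 2 1 2 1 0 1 0 1 0]
  -> pairs=10 depth=2 groups=6 -> no
String 4 '((())())(()())()()()': depth seq [1 2 3 2 1 2 1 0 1 2 1 2 1 0 1 0 1 0 1 0]
  -> pairs=10 depth=3 groups=5 -> no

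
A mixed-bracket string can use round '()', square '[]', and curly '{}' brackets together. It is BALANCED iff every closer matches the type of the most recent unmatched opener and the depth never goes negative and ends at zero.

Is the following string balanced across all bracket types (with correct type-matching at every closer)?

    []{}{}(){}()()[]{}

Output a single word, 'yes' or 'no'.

Answer: yes

Derivation:
pos 0: push '['; stack = [
pos 1: ']' matches '['; pop; stack = (empty)
pos 2: push '{'; stack = {
pos 3: '}' matches '{'; pop; stack = (empty)
pos 4: push '{'; stack = {
pos 5: '}' matches '{'; pop; stack = (empty)
pos 6: push '('; stack = (
pos 7: ')' matches '('; pop; stack = (empty)
pos 8: push '{'; stack = {
pos 9: '}' matches '{'; pop; stack = (empty)
pos 10: push '('; stack = (
pos 11: ')' matches '('; pop; stack = (empty)
pos 12: push '('; stack = (
pos 13: ')' matches '('; pop; stack = (empty)
pos 14: push '['; stack = [
pos 15: ']' matches '['; pop; stack = (empty)
pos 16: push '{'; stack = {
pos 17: '}' matches '{'; pop; stack = (empty)
end: stack empty → VALID
Verdict: properly nested → yes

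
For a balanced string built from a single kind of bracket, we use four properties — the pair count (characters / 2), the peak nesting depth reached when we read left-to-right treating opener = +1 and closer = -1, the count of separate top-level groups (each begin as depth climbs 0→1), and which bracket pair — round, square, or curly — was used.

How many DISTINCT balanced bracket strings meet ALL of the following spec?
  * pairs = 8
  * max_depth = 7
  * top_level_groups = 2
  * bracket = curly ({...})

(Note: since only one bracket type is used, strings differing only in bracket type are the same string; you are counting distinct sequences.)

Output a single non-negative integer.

Answer: 2

Derivation:
Spec: pairs=8 depth=7 groups=2
Count(depth <= 7) = 429
Count(depth <= 6) = 427
Count(depth == 7) = 429 - 427 = 2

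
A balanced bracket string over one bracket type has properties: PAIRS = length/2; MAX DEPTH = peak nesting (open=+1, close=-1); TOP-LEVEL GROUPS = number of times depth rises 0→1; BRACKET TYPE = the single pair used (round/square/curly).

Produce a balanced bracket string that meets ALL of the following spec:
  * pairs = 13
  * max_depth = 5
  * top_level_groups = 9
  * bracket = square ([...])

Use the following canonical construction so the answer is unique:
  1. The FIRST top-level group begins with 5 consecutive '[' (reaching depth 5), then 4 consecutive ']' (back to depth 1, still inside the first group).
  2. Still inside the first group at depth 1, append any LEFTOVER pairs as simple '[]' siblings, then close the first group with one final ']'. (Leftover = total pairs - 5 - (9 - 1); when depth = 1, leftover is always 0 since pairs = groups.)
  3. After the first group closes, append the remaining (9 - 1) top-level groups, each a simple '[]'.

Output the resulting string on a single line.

Spec: pairs=13 depth=5 groups=9
Leftover pairs = 13 - 5 - (9-1) = 0
First group: deep chain of depth 5 + 0 sibling pairs
Remaining 8 groups: simple '[]' each

Answer: [[[[[]]]]][][][][][][][][]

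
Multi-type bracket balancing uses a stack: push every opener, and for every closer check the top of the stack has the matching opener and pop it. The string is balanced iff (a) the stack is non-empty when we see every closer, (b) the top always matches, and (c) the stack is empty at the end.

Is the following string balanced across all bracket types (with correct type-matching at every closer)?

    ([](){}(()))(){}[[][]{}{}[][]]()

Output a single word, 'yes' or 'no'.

Answer: yes

Derivation:
pos 0: push '('; stack = (
pos 1: push '['; stack = ([
pos 2: ']' matches '['; pop; stack = (
pos 3: push '('; stack = ((
pos 4: ')' matches '('; pop; stack = (
pos 5: push '{'; stack = ({
pos 6: '}' matches '{'; pop; stack = (
pos 7: push '('; stack = ((
pos 8: push '('; stack = (((
pos 9: ')' matches '('; pop; stack = ((
pos 10: ')' matches '('; pop; stack = (
pos 11: ')' matches '('; pop; stack = (empty)
pos 12: push '('; stack = (
pos 13: ')' matches '('; pop; stack = (empty)
pos 14: push '{'; stack = {
pos 15: '}' matches '{'; pop; stack = (empty)
pos 16: push '['; stack = [
pos 17: push '['; stack = [[
pos 18: ']' matches '['; pop; stack = [
pos 19: push '['; stack = [[
pos 20: ']' matches '['; pop; stack = [
pos 21: push '{'; stack = [{
pos 22: '}' matches '{'; pop; stack = [
pos 23: push '{'; stack = [{
pos 24: '}' matches '{'; pop; stack = [
pos 25: push '['; stack = [[
pos 26: ']' matches '['; pop; stack = [
pos 27: push '['; stack = [[
pos 28: ']' matches '['; pop; stack = [
pos 29: ']' matches '['; pop; stack = (empty)
pos 30: push '('; stack = (
pos 31: ')' matches '('; pop; stack = (empty)
end: stack empty → VALID
Verdict: properly nested → yes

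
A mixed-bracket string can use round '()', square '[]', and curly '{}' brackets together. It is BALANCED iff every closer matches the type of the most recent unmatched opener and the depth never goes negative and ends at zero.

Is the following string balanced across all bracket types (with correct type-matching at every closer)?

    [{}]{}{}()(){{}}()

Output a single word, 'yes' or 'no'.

pos 0: push '['; stack = [
pos 1: push '{'; stack = [{
pos 2: '}' matches '{'; pop; stack = [
pos 3: ']' matches '['; pop; stack = (empty)
pos 4: push '{'; stack = {
pos 5: '}' matches '{'; pop; stack = (empty)
pos 6: push '{'; stack = {
pos 7: '}' matches '{'; pop; stack = (empty)
pos 8: push '('; stack = (
pos 9: ')' matches '('; pop; stack = (empty)
pos 10: push '('; stack = (
pos 11: ')' matches '('; pop; stack = (empty)
pos 12: push '{'; stack = {
pos 13: push '{'; stack = {{
pos 14: '}' matches '{'; pop; stack = {
pos 15: '}' matches '{'; pop; stack = (empty)
pos 16: push '('; stack = (
pos 17: ')' matches '('; pop; stack = (empty)
end: stack empty → VALID
Verdict: properly nested → yes

Answer: yes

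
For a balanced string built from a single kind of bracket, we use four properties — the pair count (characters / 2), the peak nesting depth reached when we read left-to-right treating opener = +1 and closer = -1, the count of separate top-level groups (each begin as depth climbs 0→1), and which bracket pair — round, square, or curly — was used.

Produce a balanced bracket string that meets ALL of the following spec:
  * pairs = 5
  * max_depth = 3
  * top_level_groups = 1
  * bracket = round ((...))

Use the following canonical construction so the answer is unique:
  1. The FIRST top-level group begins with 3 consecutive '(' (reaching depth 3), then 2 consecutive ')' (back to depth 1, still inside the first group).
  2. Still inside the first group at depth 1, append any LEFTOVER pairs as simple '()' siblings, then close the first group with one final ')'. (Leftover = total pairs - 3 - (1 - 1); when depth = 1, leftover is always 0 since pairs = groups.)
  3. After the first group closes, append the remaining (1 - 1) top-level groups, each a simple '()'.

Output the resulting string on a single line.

Answer: ((())()())

Derivation:
Spec: pairs=5 depth=3 groups=1
Leftover pairs = 5 - 3 - (1-1) = 2
First group: deep chain of depth 3 + 2 sibling pairs
Remaining 0 groups: simple '()' each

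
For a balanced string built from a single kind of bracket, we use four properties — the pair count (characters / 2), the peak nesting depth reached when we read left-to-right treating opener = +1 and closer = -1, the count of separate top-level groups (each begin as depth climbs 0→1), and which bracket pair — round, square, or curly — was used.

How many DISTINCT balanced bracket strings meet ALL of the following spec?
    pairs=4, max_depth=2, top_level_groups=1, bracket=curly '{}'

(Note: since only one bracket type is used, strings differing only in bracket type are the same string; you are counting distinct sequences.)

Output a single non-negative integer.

Spec: pairs=4 depth=2 groups=1
Count(depth <= 2) = 1
Count(depth <= 1) = 0
Count(depth == 2) = 1 - 0 = 1

Answer: 1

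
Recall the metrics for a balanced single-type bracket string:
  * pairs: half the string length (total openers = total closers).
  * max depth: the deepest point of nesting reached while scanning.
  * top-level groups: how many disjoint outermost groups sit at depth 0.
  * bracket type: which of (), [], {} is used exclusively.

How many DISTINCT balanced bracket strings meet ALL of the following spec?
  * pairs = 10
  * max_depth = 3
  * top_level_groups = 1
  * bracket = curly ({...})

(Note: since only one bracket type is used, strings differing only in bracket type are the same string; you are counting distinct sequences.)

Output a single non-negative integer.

Answer: 255

Derivation:
Spec: pairs=10 depth=3 groups=1
Count(depth <= 3) = 256
Count(depth <= 2) = 1
Count(depth == 3) = 256 - 1 = 255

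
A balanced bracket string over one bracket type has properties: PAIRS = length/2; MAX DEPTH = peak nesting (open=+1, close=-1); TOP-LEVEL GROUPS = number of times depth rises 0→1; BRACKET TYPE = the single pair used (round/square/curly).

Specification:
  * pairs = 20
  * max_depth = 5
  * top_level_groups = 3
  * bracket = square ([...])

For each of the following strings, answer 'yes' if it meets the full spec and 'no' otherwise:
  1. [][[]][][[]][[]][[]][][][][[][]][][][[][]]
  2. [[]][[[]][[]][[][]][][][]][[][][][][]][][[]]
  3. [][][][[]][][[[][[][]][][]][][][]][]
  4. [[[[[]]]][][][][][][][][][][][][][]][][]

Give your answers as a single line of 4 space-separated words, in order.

Answer: no no no yes

Derivation:
String 1 '[][[]][][[]][[]][[]][][][][[][]][][][[][]]': depth seq [1 0 1 2 1 0 1 0 1 2 1 0 1 2 1 0 1 2 1 0 1 0 1 0 1 0 1 2 1 2 1 0 1 0 1 0 1 2 1 2 1 0]
  -> pairs=21 depth=2 groups=13 -> no
String 2 '[[]][[[]][[]][[][]][][][]][[][][][][]][][[]]': depth seq [1 2 1 0 1 2 3 2 1 2 3 2 1 2 3 2 3 2 1 2 1 2 1 2 1 0 1 2 1 2 1 2 1 2 1 2 1 0 1 0 1 2 1 0]
  -> pairs=22 depth=3 groups=5 -> no
String 3 '[][][][[]][][[[][[][]][][]][][][]][]': depth seq [1 0 1 0 1 0 1 2 1 0 1 0 1 2 3 2 3 4 3 4 3 2 3 2 3 2 1 2 1 2 1 2 1 0 1 0]
  -> pairs=18 depth=4 groups=7 -> no
String 4 '[[[[[]]]][][][][][][][][][][][][][]][][]': depth seq [1 2 3 4 5 4 3 2 1 2 1 2 1 2 1 2 1 2 1 2 1 2 1 2 1 2 1 2 1 2 1 2 1 2 1 0 1 0 1 0]
  -> pairs=20 depth=5 groups=3 -> yes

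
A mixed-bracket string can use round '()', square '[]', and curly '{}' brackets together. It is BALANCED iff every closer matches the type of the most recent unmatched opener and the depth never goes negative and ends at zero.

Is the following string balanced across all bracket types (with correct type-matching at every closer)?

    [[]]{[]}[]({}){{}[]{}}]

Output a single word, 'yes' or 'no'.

Answer: no

Derivation:
pos 0: push '['; stack = [
pos 1: push '['; stack = [[
pos 2: ']' matches '['; pop; stack = [
pos 3: ']' matches '['; pop; stack = (empty)
pos 4: push '{'; stack = {
pos 5: push '['; stack = {[
pos 6: ']' matches '['; pop; stack = {
pos 7: '}' matches '{'; pop; stack = (empty)
pos 8: push '['; stack = [
pos 9: ']' matches '['; pop; stack = (empty)
pos 10: push '('; stack = (
pos 11: push '{'; stack = ({
pos 12: '}' matches '{'; pop; stack = (
pos 13: ')' matches '('; pop; stack = (empty)
pos 14: push '{'; stack = {
pos 15: push '{'; stack = {{
pos 16: '}' matches '{'; pop; stack = {
pos 17: push '['; stack = {[
pos 18: ']' matches '['; pop; stack = {
pos 19: push '{'; stack = {{
pos 20: '}' matches '{'; pop; stack = {
pos 21: '}' matches '{'; pop; stack = (empty)
pos 22: saw closer ']' but stack is empty → INVALID
Verdict: unmatched closer ']' at position 22 → no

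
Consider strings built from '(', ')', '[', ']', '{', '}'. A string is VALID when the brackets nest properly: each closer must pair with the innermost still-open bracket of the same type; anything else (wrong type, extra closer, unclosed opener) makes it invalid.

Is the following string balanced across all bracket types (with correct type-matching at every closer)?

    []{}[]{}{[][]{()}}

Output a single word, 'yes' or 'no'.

pos 0: push '['; stack = [
pos 1: ']' matches '['; pop; stack = (empty)
pos 2: push '{'; stack = {
pos 3: '}' matches '{'; pop; stack = (empty)
pos 4: push '['; stack = [
pos 5: ']' matches '['; pop; stack = (empty)
pos 6: push '{'; stack = {
pos 7: '}' matches '{'; pop; stack = (empty)
pos 8: push '{'; stack = {
pos 9: push '['; stack = {[
pos 10: ']' matches '['; pop; stack = {
pos 11: push '['; stack = {[
pos 12: ']' matches '['; pop; stack = {
pos 13: push '{'; stack = {{
pos 14: push '('; stack = {{(
pos 15: ')' matches '('; pop; stack = {{
pos 16: '}' matches '{'; pop; stack = {
pos 17: '}' matches '{'; pop; stack = (empty)
end: stack empty → VALID
Verdict: properly nested → yes

Answer: yes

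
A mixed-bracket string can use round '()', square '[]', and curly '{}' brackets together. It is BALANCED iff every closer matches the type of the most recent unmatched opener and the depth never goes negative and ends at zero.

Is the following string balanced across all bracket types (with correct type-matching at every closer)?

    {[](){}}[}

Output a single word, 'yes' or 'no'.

Answer: no

Derivation:
pos 0: push '{'; stack = {
pos 1: push '['; stack = {[
pos 2: ']' matches '['; pop; stack = {
pos 3: push '('; stack = {(
pos 4: ')' matches '('; pop; stack = {
pos 5: push '{'; stack = {{
pos 6: '}' matches '{'; pop; stack = {
pos 7: '}' matches '{'; pop; stack = (empty)
pos 8: push '['; stack = [
pos 9: saw closer '}' but top of stack is '[' (expected ']') → INVALID
Verdict: type mismatch at position 9: '}' closes '[' → no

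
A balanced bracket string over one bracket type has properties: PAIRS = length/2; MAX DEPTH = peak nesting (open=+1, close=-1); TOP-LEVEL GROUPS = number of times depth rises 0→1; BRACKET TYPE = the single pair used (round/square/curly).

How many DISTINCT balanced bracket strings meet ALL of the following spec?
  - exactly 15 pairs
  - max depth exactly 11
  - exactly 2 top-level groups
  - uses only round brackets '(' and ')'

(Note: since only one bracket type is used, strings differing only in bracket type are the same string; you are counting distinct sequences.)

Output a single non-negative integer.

Spec: pairs=15 depth=11 groups=2
Count(depth <= 11) = 2673844
Count(depth <= 10) = 2669940
Count(depth == 11) = 2673844 - 2669940 = 3904

Answer: 3904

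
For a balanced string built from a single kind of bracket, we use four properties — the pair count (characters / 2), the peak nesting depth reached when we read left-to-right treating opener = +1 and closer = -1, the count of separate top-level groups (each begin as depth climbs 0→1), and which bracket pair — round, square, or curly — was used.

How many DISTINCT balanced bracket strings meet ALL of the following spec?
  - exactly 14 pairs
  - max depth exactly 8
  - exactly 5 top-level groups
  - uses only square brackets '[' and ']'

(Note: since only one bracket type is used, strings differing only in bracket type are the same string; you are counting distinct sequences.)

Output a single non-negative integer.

Answer: 840

Derivation:
Spec: pairs=14 depth=8 groups=5
Count(depth <= 8) = 177550
Count(depth <= 7) = 176710
Count(depth == 8) = 177550 - 176710 = 840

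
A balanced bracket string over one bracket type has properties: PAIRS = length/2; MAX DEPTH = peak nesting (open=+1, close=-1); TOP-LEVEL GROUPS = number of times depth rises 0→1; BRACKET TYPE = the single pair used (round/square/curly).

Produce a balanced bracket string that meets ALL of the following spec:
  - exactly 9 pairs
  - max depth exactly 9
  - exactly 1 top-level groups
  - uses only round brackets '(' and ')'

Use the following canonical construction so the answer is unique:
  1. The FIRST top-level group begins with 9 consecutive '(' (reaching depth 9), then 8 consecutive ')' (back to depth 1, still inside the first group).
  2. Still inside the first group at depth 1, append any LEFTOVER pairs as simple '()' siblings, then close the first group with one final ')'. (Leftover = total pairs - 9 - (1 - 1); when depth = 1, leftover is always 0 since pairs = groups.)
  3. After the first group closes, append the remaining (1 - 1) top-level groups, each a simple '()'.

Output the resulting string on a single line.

Spec: pairs=9 depth=9 groups=1
Leftover pairs = 9 - 9 - (1-1) = 0
First group: deep chain of depth 9 + 0 sibling pairs
Remaining 0 groups: simple '()' each

Answer: ((((((((()))))))))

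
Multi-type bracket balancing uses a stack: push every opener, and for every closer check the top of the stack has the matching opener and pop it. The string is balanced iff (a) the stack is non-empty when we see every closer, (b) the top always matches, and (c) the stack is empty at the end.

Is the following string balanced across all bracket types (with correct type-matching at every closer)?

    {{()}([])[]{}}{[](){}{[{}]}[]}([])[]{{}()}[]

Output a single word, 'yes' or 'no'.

pos 0: push '{'; stack = {
pos 1: push '{'; stack = {{
pos 2: push '('; stack = {{(
pos 3: ')' matches '('; pop; stack = {{
pos 4: '}' matches '{'; pop; stack = {
pos 5: push '('; stack = {(
pos 6: push '['; stack = {([
pos 7: ']' matches '['; pop; stack = {(
pos 8: ')' matches '('; pop; stack = {
pos 9: push '['; stack = {[
pos 10: ']' matches '['; pop; stack = {
pos 11: push '{'; stack = {{
pos 12: '}' matches '{'; pop; stack = {
pos 13: '}' matches '{'; pop; stack = (empty)
pos 14: push '{'; stack = {
pos 15: push '['; stack = {[
pos 16: ']' matches '['; pop; stack = {
pos 17: push '('; stack = {(
pos 18: ')' matches '('; pop; stack = {
pos 19: push '{'; stack = {{
pos 20: '}' matches '{'; pop; stack = {
pos 21: push '{'; stack = {{
pos 22: push '['; stack = {{[
pos 23: push '{'; stack = {{[{
pos 24: '}' matches '{'; pop; stack = {{[
pos 25: ']' matches '['; pop; stack = {{
pos 26: '}' matches '{'; pop; stack = {
pos 27: push '['; stack = {[
pos 28: ']' matches '['; pop; stack = {
pos 29: '}' matches '{'; pop; stack = (empty)
pos 30: push '('; stack = (
pos 31: push '['; stack = ([
pos 32: ']' matches '['; pop; stack = (
pos 33: ')' matches '('; pop; stack = (empty)
pos 34: push '['; stack = [
pos 35: ']' matches '['; pop; stack = (empty)
pos 36: push '{'; stack = {
pos 37: push '{'; stack = {{
pos 38: '}' matches '{'; pop; stack = {
pos 39: push '('; stack = {(
pos 40: ')' matches '('; pop; stack = {
pos 41: '}' matches '{'; pop; stack = (empty)
pos 42: push '['; stack = [
pos 43: ']' matches '['; pop; stack = (empty)
end: stack empty → VALID
Verdict: properly nested → yes

Answer: yes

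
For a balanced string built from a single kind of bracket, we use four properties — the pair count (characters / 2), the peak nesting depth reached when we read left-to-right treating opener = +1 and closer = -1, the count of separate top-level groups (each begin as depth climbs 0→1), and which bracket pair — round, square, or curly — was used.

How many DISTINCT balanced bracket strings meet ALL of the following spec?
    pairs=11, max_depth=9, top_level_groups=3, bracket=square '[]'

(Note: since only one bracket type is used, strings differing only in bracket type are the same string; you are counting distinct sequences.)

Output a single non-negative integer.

Spec: pairs=11 depth=9 groups=3
Count(depth <= 9) = 11934
Count(depth <= 8) = 11931
Count(depth == 9) = 11934 - 11931 = 3

Answer: 3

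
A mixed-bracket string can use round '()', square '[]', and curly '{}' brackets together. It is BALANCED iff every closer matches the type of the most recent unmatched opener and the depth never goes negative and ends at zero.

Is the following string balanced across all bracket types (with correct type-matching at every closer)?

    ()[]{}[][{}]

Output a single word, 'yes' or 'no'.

pos 0: push '('; stack = (
pos 1: ')' matches '('; pop; stack = (empty)
pos 2: push '['; stack = [
pos 3: ']' matches '['; pop; stack = (empty)
pos 4: push '{'; stack = {
pos 5: '}' matches '{'; pop; stack = (empty)
pos 6: push '['; stack = [
pos 7: ']' matches '['; pop; stack = (empty)
pos 8: push '['; stack = [
pos 9: push '{'; stack = [{
pos 10: '}' matches '{'; pop; stack = [
pos 11: ']' matches '['; pop; stack = (empty)
end: stack empty → VALID
Verdict: properly nested → yes

Answer: yes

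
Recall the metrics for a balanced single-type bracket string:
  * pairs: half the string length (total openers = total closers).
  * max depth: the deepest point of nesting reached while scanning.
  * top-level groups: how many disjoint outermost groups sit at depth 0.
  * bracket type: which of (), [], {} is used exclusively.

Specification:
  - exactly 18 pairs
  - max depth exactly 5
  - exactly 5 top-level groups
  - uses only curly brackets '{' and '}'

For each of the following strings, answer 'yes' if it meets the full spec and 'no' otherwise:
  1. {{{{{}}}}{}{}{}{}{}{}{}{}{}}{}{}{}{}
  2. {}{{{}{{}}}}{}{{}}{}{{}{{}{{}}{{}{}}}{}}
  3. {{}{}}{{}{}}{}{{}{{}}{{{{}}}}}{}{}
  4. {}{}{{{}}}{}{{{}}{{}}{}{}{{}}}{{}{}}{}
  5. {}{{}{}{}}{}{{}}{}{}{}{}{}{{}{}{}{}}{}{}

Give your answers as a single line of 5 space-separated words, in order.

String 1 '{{{{{}}}}{}{}{}{}{}{}{}{}{}}{}{}{}{}': depth seq [1 2 3 4 5 4 3 2 1 2 1 2 1 2 1 2 1 2 1 2 1 2 1 2 1 2 1 0 1 0 1 0 1 0 1 0]
  -> pairs=18 depth=5 groups=5 -> yes
String 2 '{}{{{}{{}}}}{}{{}}{}{{}{{}{{}}{{}{}}}{}}': depth seq [1 0 1 2 3 2 3 4 3 2 1 0 1 0 1 2 1 0 1 0 1 2 1 2 3 2 3 4 3 2 3 4 3 4 3 2 1 2 1 0]
  -> pairs=20 depth=4 groups=6 -> no
String 3 '{{}{}}{{}{}}{}{{}{{}}{{{{}}}}}{}{}': depth seq [1 2 1 2 1 0 1 2 1 2 1 0 1 0 1 2 1 2 3 2 1 2 3 4 5 4 3 2 1 0 1 0 1 0]
  -> pairs=17 depth=5 groups=6 -> no
String 4 '{}{}{{{}}}{}{{{}}{{}}{}{}{{}}}{{}{}}{}': depth seq [1 0 1 0 1 2 3 2 1 0 1 0 1 2 3 2 1 2 3 2 1 2 1 2 1 2 3 2 1 0 1 2 1 2 1 0 1 0]
  -> pairs=19 depth=3 groups=7 -> no
String 5 '{}{{}{}{}}{}{{}}{}{}{}{}{}{{}{}{}{}}{}{}': depth seq [1 0 1 2 1 2 1 2 1 0 1 0 1 2 1 0 1 0 1 0 1 0 1 0 1 0 1 2 1 2 1 2 1 2 1 0 1 0 1 0]
  -> pairs=20 depth=2 groups=12 -> no

Answer: yes no no no no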